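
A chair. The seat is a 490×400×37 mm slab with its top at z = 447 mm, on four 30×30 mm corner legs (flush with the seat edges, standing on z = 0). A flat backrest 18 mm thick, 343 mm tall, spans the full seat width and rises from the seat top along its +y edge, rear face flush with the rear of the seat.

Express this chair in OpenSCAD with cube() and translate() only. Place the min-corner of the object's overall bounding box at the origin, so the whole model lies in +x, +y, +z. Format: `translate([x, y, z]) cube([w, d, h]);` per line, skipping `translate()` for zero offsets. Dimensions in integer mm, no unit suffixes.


translate([0, 0, 410]) cube([490, 400, 37]);
cube([30, 30, 410]);
translate([460, 0, 0]) cube([30, 30, 410]);
translate([0, 370, 0]) cube([30, 30, 410]);
translate([460, 370, 0]) cube([30, 30, 410]);
translate([0, 382, 447]) cube([490, 18, 343]);


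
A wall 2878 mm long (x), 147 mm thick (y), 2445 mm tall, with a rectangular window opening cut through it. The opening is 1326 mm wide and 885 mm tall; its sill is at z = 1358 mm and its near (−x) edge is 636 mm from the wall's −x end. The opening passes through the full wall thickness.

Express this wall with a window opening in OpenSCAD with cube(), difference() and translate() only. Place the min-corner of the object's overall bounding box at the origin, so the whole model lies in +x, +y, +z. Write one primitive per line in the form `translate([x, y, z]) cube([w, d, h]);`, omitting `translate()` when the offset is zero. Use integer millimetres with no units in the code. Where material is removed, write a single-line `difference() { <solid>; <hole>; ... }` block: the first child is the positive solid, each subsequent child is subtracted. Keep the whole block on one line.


difference() { cube([2878, 147, 2445]); translate([636, 0, 1358]) cube([1326, 147, 885]); }


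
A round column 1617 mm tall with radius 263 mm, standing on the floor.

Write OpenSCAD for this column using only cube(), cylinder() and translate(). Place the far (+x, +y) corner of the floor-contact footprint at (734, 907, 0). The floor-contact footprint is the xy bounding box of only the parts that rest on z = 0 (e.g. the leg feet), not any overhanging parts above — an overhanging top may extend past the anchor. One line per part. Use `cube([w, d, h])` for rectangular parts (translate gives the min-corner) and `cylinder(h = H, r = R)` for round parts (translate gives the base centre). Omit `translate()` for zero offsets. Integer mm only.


translate([471, 644, 0]) cylinder(h = 1617, r = 263);


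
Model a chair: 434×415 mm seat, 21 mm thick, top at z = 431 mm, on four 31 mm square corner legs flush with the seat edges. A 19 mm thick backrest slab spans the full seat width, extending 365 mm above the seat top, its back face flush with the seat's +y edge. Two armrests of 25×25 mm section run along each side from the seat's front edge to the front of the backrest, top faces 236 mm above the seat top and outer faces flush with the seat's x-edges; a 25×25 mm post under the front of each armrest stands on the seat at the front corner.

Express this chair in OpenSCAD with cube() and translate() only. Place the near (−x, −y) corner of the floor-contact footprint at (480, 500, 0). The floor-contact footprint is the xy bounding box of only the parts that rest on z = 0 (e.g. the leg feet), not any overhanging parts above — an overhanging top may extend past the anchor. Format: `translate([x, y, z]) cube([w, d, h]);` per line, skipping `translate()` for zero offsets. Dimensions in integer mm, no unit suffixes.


translate([480, 500, 410]) cube([434, 415, 21]);
translate([480, 500, 0]) cube([31, 31, 410]);
translate([883, 500, 0]) cube([31, 31, 410]);
translate([480, 884, 0]) cube([31, 31, 410]);
translate([883, 884, 0]) cube([31, 31, 410]);
translate([480, 896, 431]) cube([434, 19, 365]);
translate([480, 500, 642]) cube([25, 396, 25]);
translate([889, 500, 642]) cube([25, 396, 25]);
translate([480, 500, 431]) cube([25, 25, 211]);
translate([889, 500, 431]) cube([25, 25, 211]);


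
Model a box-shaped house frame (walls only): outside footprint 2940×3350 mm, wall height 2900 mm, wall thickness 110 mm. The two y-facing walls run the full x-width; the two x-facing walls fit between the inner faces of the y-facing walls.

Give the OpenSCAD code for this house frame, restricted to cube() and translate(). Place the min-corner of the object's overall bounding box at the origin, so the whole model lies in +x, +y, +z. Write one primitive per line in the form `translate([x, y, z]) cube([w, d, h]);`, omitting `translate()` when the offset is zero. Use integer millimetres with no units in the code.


cube([2940, 110, 2900]);
translate([0, 3240, 0]) cube([2940, 110, 2900]);
translate([0, 110, 0]) cube([110, 3130, 2900]);
translate([2830, 110, 0]) cube([110, 3130, 2900]);


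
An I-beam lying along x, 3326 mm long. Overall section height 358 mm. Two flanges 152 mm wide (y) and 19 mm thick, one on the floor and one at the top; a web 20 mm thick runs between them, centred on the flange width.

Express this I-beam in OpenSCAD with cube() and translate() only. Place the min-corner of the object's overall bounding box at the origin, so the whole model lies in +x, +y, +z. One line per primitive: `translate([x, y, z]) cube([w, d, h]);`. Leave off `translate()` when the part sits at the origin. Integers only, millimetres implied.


cube([3326, 152, 19]);
translate([0, 66, 19]) cube([3326, 20, 320]);
translate([0, 0, 339]) cube([3326, 152, 19]);


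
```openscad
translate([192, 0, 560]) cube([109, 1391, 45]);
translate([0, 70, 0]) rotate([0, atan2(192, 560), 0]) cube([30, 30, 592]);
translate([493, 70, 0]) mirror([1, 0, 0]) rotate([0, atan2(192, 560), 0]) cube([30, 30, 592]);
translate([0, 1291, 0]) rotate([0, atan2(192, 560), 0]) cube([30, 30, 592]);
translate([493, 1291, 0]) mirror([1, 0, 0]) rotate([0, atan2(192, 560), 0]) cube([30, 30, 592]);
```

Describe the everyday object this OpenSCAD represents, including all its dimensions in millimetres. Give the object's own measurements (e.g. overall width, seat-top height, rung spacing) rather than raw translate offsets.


A sawhorse. A 109×1391×45 mm beam (x, y, z) sits on two A-frame leg pairs. Each pair is two raked legs of 30×30 mm section (30 mm along y) splaying symmetrically in x. Each leg rises 560 mm vertically over 192 mm of horizontal reach and is 592 mm long along its own axis. Every leg's outer bottom edge rests on the floor and its outer top edge meets a bottom edge of the beam — the left legs (tilting toward +x) meet the beam's −x bottom edge, the right legs (their mirror images, tilting toward −x) meet its +x bottom edge — so the leg tops tuck under the beam, the beam's underside is 560 mm above the floor, and the feet are 493 mm apart outside-to-outside with the beam centred between them. The two leg pairs are set in 70 mm from either end of the beam.


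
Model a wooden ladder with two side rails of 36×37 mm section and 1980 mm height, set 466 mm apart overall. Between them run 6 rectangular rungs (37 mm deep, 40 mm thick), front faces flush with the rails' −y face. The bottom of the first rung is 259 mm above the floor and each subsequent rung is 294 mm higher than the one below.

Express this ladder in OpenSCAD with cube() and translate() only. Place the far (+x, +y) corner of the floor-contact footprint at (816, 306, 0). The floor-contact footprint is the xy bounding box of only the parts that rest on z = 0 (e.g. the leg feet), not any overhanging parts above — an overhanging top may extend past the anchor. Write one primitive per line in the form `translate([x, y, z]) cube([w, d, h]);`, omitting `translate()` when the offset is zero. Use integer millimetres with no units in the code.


translate([350, 269, 0]) cube([36, 37, 1980]);
translate([780, 269, 0]) cube([36, 37, 1980]);
translate([386, 269, 259]) cube([394, 37, 40]);
translate([386, 269, 553]) cube([394, 37, 40]);
translate([386, 269, 847]) cube([394, 37, 40]);
translate([386, 269, 1141]) cube([394, 37, 40]);
translate([386, 269, 1435]) cube([394, 37, 40]);
translate([386, 269, 1729]) cube([394, 37, 40]);


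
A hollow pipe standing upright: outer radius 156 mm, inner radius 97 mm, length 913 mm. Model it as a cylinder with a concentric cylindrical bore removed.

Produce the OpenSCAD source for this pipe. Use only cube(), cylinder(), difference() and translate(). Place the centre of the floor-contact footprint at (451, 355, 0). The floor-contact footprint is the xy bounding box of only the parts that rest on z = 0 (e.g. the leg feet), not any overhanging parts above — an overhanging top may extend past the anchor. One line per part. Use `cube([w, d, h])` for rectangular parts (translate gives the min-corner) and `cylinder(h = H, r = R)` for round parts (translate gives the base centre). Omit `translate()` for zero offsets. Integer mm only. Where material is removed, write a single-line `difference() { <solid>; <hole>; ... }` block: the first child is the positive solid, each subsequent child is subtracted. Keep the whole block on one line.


difference() { translate([451, 355, 0]) cylinder(h = 913, r = 156); translate([451, 355, 0]) cylinder(h = 913, r = 97); }


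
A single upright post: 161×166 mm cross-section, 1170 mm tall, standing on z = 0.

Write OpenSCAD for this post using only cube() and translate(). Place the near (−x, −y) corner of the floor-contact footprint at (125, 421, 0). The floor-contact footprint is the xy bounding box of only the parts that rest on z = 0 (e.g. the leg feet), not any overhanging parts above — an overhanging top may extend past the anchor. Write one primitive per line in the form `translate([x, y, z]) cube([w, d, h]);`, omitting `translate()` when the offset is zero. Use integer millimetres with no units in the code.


translate([125, 421, 0]) cube([161, 166, 1170]);


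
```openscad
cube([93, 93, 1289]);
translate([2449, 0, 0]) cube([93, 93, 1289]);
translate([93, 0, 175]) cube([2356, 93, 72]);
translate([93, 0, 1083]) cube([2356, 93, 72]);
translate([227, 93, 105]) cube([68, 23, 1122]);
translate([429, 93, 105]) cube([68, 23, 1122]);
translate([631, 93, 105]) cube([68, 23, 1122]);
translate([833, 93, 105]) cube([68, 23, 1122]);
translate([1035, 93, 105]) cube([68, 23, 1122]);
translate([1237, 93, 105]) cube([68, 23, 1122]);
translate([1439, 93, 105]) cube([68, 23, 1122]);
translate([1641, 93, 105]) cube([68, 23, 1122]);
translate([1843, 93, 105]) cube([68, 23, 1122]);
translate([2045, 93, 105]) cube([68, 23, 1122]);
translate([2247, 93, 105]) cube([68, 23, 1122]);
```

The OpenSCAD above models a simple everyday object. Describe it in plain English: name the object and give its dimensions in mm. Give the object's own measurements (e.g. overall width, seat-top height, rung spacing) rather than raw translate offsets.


A fence section. Two 93×93 mm posts, 1289 mm tall, stand on the floor with a clear span of 2356 mm between their inner faces. Two horizontal rails of 93×72 mm section span the gap between the posts with their undersides at z = 175 mm and z = 1083 mm, flush with the posts' −y face. 11 pickets, each 68 mm wide, 23 mm thick and 1122 mm tall, are fixed to the +y face of the rails with their bottoms at z = 105 mm, spaced across the span with a 134 mm gap after the −x post and between neighbouring pickets and before the +x post.


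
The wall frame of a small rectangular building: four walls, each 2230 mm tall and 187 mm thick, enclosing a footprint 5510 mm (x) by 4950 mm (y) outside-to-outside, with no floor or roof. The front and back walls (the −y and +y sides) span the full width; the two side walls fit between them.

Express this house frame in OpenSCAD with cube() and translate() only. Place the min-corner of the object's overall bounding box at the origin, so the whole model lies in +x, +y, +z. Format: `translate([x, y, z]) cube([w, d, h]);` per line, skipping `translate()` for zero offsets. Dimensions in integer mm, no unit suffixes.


cube([5510, 187, 2230]);
translate([0, 4763, 0]) cube([5510, 187, 2230]);
translate([0, 187, 0]) cube([187, 4576, 2230]);
translate([5323, 187, 0]) cube([187, 4576, 2230]);


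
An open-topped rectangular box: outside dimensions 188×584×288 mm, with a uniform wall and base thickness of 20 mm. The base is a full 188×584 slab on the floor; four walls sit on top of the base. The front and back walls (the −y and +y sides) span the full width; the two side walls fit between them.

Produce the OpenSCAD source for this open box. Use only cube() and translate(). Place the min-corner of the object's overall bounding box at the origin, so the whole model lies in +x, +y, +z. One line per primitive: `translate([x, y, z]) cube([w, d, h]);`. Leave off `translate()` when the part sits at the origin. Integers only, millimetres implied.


cube([188, 584, 20]);
translate([0, 0, 20]) cube([188, 20, 268]);
translate([0, 564, 20]) cube([188, 20, 268]);
translate([0, 20, 20]) cube([20, 544, 268]);
translate([168, 20, 20]) cube([20, 544, 268]);


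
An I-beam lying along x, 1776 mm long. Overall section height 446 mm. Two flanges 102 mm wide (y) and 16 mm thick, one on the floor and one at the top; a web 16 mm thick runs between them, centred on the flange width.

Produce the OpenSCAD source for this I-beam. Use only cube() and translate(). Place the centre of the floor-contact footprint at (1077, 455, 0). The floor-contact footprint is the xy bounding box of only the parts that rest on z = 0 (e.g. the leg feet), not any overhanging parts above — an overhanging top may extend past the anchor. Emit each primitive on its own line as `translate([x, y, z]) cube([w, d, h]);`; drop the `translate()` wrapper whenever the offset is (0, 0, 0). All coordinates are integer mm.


translate([189, 404, 0]) cube([1776, 102, 16]);
translate([189, 447, 16]) cube([1776, 16, 414]);
translate([189, 404, 430]) cube([1776, 102, 16]);


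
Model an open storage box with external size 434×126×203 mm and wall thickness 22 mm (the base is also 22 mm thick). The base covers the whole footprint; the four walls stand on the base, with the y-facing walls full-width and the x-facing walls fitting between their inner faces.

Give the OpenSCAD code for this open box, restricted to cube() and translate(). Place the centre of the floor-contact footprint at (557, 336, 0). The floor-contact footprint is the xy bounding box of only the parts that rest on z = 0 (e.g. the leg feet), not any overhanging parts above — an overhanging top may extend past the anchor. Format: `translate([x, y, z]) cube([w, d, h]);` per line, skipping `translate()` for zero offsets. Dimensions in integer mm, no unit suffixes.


translate([340, 273, 0]) cube([434, 126, 22]);
translate([340, 273, 22]) cube([434, 22, 181]);
translate([340, 377, 22]) cube([434, 22, 181]);
translate([340, 295, 22]) cube([22, 82, 181]);
translate([752, 295, 22]) cube([22, 82, 181]);


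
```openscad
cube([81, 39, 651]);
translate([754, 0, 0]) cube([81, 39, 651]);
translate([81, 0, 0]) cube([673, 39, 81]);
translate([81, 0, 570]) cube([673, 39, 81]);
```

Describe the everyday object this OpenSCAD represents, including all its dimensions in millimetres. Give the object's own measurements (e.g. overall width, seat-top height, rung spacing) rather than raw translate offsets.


A rectangular picture frame lying in the x–z plane (depth along y). The opening is 673 mm wide (x) by 489 mm tall (z), surrounded by a border 81 mm wide on all four sides. The frame is 39 mm deep and is made of two full-height vertical stiles with two horizontal rails fitted between them.


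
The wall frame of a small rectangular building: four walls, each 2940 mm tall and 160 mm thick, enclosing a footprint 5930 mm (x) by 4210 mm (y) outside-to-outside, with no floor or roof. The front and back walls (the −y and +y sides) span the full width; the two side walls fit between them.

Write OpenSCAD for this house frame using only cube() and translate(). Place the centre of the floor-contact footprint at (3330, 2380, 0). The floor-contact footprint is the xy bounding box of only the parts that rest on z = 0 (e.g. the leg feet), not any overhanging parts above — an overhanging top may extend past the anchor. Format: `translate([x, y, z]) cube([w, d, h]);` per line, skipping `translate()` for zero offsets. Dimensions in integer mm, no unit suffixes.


translate([365, 275, 0]) cube([5930, 160, 2940]);
translate([365, 4325, 0]) cube([5930, 160, 2940]);
translate([365, 435, 0]) cube([160, 3890, 2940]);
translate([6135, 435, 0]) cube([160, 3890, 2940]);


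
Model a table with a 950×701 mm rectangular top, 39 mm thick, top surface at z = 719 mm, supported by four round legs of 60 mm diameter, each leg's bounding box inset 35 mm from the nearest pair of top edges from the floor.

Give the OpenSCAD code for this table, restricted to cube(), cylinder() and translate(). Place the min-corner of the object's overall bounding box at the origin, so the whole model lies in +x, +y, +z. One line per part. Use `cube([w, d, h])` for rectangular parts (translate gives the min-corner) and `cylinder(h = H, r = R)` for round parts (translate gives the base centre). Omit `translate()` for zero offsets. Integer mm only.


translate([0, 0, 680]) cube([950, 701, 39]);
translate([65, 65, 0]) cylinder(h = 680, r = 30);
translate([885, 65, 0]) cylinder(h = 680, r = 30);
translate([65, 636, 0]) cylinder(h = 680, r = 30);
translate([885, 636, 0]) cylinder(h = 680, r = 30);


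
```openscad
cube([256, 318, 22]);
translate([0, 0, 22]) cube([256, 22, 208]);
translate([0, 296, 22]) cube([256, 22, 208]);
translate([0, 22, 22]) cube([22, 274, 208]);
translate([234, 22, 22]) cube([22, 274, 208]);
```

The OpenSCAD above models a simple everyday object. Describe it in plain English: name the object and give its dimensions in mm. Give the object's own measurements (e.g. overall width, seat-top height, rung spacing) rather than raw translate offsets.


An open-topped rectangular box: outside dimensions 256×318×230 mm, with a uniform wall and base thickness of 22 mm. The base is a full 256×318 slab on the floor; four walls sit on top of the base. The front and back walls (the −y and +y sides) span the full width; the two side walls fit between them.


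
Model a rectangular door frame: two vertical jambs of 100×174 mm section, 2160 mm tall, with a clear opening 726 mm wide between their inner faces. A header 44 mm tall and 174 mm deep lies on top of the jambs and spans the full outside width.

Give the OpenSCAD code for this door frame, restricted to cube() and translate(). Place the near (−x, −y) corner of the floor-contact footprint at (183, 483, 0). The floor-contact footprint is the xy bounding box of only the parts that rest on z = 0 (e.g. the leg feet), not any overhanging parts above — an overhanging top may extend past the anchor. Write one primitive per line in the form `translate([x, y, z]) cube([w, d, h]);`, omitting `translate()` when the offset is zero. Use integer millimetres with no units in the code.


translate([183, 483, 0]) cube([100, 174, 2160]);
translate([1009, 483, 0]) cube([100, 174, 2160]);
translate([183, 483, 2160]) cube([926, 174, 44]);


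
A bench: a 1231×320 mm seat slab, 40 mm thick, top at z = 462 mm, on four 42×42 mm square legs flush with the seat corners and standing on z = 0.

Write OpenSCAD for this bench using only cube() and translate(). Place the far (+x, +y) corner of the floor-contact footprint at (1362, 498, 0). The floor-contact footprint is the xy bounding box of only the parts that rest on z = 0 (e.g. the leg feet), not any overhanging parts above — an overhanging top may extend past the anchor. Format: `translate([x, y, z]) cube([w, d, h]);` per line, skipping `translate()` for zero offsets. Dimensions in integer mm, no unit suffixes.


// leg_h = 462 − 40 = 422
translate([131, 178, 422]) cube([1231, 320, 40]);
translate([131, 178, 0]) cube([42, 42, 422]);
translate([131, 456, 0]) cube([42, 42, 422]);
translate([1320, 178, 0]) cube([42, 42, 422]);
translate([1320, 456, 0]) cube([42, 42, 422]);


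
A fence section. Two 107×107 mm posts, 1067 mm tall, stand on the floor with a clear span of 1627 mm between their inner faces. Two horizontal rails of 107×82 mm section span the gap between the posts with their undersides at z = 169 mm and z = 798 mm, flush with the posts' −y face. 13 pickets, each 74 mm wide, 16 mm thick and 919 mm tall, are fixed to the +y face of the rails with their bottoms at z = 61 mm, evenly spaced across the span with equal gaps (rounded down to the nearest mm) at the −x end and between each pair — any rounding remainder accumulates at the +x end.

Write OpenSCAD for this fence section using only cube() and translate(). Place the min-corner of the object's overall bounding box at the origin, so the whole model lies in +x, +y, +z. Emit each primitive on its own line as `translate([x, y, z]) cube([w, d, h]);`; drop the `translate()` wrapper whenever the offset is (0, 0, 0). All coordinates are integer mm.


cube([107, 107, 1067]);
translate([1734, 0, 0]) cube([107, 107, 1067]);
translate([107, 0, 169]) cube([1627, 107, 82]);
translate([107, 0, 798]) cube([1627, 107, 82]);
translate([154, 107, 61]) cube([74, 16, 919]);
translate([275, 107, 61]) cube([74, 16, 919]);
translate([396, 107, 61]) cube([74, 16, 919]);
translate([517, 107, 61]) cube([74, 16, 919]);
translate([638, 107, 61]) cube([74, 16, 919]);
translate([759, 107, 61]) cube([74, 16, 919]);
translate([880, 107, 61]) cube([74, 16, 919]);
translate([1001, 107, 61]) cube([74, 16, 919]);
translate([1122, 107, 61]) cube([74, 16, 919]);
translate([1243, 107, 61]) cube([74, 16, 919]);
translate([1364, 107, 61]) cube([74, 16, 919]);
translate([1485, 107, 61]) cube([74, 16, 919]);
translate([1606, 107, 61]) cube([74, 16, 919]);


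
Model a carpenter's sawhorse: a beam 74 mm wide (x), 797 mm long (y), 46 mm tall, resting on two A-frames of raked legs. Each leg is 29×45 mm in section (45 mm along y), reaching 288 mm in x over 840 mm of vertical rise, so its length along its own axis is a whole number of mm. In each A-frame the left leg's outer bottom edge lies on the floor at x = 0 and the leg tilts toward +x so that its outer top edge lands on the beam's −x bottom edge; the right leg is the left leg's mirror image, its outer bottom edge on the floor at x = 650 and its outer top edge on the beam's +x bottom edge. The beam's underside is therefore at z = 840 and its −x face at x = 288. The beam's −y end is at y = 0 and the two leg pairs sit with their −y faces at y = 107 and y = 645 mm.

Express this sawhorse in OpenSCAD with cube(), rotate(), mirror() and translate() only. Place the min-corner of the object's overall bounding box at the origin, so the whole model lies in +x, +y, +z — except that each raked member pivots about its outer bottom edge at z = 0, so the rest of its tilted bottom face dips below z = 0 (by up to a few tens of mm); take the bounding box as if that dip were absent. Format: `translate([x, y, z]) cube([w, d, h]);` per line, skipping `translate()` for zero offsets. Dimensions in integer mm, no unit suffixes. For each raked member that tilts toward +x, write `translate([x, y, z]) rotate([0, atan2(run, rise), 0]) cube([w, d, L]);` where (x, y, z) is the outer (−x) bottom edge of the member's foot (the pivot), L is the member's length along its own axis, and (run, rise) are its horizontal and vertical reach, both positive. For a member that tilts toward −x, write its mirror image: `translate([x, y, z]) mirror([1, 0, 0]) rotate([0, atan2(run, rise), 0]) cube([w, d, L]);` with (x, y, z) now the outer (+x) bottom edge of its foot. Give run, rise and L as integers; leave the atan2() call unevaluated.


translate([288, 0, 840]) cube([74, 797, 46]);
translate([0, 107, 0]) rotate([0, atan2(288, 840), 0]) cube([29, 45, 888]);
translate([650, 107, 0]) mirror([1, 0, 0]) rotate([0, atan2(288, 840), 0]) cube([29, 45, 888]);
translate([0, 645, 0]) rotate([0, atan2(288, 840), 0]) cube([29, 45, 888]);
translate([650, 645, 0]) mirror([1, 0, 0]) rotate([0, atan2(288, 840), 0]) cube([29, 45, 888]);


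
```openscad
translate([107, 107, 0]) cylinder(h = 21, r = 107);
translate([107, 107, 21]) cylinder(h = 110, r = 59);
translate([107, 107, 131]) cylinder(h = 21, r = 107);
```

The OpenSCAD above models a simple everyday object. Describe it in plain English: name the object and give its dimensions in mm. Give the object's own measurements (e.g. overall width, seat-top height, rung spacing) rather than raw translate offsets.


A spool: two coaxial disc flanges of radius 107 mm and thickness 21 mm, joined by a core cylinder of radius 59 mm and height 110 mm. The lower flange rests on z = 0 and the three cylinders share a vertical axis.


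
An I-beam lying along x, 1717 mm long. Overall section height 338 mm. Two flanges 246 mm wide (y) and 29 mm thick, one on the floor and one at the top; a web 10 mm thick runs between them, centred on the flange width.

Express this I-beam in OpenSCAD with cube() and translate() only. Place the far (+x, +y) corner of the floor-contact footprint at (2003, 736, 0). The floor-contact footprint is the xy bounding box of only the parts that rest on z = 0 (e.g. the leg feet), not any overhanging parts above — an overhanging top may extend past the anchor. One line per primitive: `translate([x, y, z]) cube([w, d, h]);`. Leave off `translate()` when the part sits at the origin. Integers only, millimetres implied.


translate([286, 490, 0]) cube([1717, 246, 29]);
translate([286, 608, 29]) cube([1717, 10, 280]);
translate([286, 490, 309]) cube([1717, 246, 29]);


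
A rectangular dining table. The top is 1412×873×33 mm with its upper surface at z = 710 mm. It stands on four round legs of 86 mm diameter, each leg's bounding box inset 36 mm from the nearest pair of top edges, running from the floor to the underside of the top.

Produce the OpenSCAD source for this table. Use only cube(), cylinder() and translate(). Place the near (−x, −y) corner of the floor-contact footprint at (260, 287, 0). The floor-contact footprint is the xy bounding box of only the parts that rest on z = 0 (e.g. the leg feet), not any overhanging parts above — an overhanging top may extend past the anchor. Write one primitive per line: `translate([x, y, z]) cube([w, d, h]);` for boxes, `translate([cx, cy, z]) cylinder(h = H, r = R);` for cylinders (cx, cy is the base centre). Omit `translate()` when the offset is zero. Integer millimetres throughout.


translate([224, 251, 677]) cube([1412, 873, 33]);
translate([303, 330, 0]) cylinder(h = 677, r = 43);
translate([1557, 330, 0]) cylinder(h = 677, r = 43);
translate([303, 1045, 0]) cylinder(h = 677, r = 43);
translate([1557, 1045, 0]) cylinder(h = 677, r = 43);


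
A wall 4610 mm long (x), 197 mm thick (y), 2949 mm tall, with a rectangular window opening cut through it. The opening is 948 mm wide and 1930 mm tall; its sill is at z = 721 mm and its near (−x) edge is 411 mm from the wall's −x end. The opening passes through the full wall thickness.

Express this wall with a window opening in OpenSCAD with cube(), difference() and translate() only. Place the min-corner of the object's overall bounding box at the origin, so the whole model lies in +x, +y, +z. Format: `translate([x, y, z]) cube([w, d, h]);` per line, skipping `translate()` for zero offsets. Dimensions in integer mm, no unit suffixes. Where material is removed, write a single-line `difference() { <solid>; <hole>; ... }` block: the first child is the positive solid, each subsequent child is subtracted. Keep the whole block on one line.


difference() { cube([4610, 197, 2949]); translate([411, 0, 721]) cube([948, 197, 1930]); }


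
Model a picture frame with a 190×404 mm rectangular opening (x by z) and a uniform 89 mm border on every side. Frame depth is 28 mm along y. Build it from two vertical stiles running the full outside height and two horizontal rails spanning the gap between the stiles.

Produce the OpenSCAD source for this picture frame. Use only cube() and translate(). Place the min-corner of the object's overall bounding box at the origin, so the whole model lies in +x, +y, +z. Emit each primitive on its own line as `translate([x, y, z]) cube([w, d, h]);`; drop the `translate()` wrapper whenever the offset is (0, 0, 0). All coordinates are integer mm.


cube([89, 28, 582]);
translate([279, 0, 0]) cube([89, 28, 582]);
translate([89, 0, 0]) cube([190, 28, 89]);
translate([89, 0, 493]) cube([190, 28, 89]);


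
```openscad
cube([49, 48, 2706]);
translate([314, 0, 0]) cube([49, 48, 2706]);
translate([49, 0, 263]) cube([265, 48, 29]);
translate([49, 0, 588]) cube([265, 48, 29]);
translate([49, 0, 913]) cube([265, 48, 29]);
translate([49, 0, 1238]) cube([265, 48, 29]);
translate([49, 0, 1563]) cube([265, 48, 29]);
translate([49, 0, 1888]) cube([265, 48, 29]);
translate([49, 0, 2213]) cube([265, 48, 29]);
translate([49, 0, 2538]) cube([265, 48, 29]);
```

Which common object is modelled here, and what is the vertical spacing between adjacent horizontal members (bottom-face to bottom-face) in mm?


A ladder. The rung spacing is 325 mm.

Two tall 49×48 posts with 8 short bars between them — a ladder. Adjacent rungs sit at z = 263 and z = 588, so the spacing is 588 − 263 = 325 mm.


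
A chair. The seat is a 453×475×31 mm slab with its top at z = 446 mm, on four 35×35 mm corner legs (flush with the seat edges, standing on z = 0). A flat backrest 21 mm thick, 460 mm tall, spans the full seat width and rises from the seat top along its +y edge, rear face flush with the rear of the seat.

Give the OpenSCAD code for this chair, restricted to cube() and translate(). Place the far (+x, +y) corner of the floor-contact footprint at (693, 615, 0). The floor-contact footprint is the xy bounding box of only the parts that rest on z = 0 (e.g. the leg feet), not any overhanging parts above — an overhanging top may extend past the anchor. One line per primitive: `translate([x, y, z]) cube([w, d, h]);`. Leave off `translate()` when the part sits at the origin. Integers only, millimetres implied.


translate([240, 140, 415]) cube([453, 475, 31]);
translate([240, 140, 0]) cube([35, 35, 415]);
translate([658, 140, 0]) cube([35, 35, 415]);
translate([240, 580, 0]) cube([35, 35, 415]);
translate([658, 580, 0]) cube([35, 35, 415]);
translate([240, 594, 446]) cube([453, 21, 460]);


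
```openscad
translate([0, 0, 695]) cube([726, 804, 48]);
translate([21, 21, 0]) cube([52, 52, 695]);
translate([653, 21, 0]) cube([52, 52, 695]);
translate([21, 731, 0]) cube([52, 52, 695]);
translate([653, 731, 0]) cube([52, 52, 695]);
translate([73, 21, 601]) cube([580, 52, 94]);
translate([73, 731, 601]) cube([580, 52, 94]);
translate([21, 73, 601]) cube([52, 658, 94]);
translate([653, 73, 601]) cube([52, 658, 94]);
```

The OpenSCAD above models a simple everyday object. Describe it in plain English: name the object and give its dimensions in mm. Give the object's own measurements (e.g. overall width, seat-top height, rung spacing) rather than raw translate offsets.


A rectangular dining table. The top is 726×804×48 mm with its upper surface at z = 743 mm. It stands on four 52×52 mm square legs, each inset 21 mm from the nearest pair of top edges, running from the floor to the underside of the top. Four apron rails, 52 mm thick and 94 mm tall, run between adjacent legs with their top edges flush with the underside of the top and their outer faces flush with the legs' outer faces.


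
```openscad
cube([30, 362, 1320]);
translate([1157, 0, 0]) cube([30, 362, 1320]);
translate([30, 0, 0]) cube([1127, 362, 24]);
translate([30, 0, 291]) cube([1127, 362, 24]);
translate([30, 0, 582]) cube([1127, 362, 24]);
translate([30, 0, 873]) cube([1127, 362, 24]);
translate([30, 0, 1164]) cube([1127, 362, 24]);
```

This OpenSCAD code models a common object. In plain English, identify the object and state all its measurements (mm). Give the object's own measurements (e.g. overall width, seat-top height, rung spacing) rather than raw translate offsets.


An open bookshelf. Two side panels, each 30 mm thick, 362 mm deep and 1320 mm tall, stand 1187 mm apart (outside-to-outside). Between them sit 5 shelves, each 24 mm thick and 362 mm deep, spanning the full gap between the sides. The bottom shelf rests on the floor (its underside at z = 0) and the clear gap between one shelf's top and the next shelf's underside is 267 mm.


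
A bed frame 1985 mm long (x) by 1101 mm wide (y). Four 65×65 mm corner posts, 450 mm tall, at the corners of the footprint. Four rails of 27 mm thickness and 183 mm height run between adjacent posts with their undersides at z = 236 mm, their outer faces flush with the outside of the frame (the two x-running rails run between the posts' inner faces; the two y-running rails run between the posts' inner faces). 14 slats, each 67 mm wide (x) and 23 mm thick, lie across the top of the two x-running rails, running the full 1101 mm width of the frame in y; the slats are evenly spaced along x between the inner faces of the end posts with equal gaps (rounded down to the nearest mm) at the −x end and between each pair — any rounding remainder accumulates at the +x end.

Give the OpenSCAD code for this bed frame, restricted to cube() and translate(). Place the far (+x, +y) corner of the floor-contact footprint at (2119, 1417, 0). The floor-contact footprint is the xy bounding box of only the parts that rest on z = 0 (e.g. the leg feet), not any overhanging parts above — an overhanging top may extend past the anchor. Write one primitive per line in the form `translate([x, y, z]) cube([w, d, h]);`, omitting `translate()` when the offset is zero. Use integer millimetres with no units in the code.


// slat z = rail_z + rail_h = 236 + 183 = 419
// slat gap = ⌊(1855 − 14·67) / 15⌋ = 61
translate([134, 316, 0]) cube([65, 65, 450]);
translate([134, 1352, 0]) cube([65, 65, 450]);
translate([2054, 316, 0]) cube([65, 65, 450]);
translate([2054, 1352, 0]) cube([65, 65, 450]);
translate([199, 316, 236]) cube([1855, 27, 183]);
translate([199, 1390, 236]) cube([1855, 27, 183]);
translate([134, 381, 236]) cube([27, 971, 183]);
translate([2092, 381, 236]) cube([27, 971, 183]);
translate([260, 316, 419]) cube([67, 1101, 23]);
translate([388, 316, 419]) cube([67, 1101, 23]);
translate([516, 316, 419]) cube([67, 1101, 23]);
translate([644, 316, 419]) cube([67, 1101, 23]);
translate([772, 316, 419]) cube([67, 1101, 23]);
translate([900, 316, 419]) cube([67, 1101, 23]);
translate([1028, 316, 419]) cube([67, 1101, 23]);
translate([1156, 316, 419]) cube([67, 1101, 23]);
translate([1284, 316, 419]) cube([67, 1101, 23]);
translate([1412, 316, 419]) cube([67, 1101, 23]);
translate([1540, 316, 419]) cube([67, 1101, 23]);
translate([1668, 316, 419]) cube([67, 1101, 23]);
translate([1796, 316, 419]) cube([67, 1101, 23]);
translate([1924, 316, 419]) cube([67, 1101, 23]);


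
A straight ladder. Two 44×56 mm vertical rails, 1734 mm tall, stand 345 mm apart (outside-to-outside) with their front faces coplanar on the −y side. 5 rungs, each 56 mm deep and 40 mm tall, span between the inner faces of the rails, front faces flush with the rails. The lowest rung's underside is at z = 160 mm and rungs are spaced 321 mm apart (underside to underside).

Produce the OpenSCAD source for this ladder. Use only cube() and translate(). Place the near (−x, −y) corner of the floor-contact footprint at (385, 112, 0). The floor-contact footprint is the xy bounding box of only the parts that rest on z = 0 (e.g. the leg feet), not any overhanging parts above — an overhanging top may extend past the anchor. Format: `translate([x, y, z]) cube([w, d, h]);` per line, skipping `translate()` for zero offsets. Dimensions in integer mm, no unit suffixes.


translate([385, 112, 0]) cube([44, 56, 1734]);
translate([686, 112, 0]) cube([44, 56, 1734]);
translate([429, 112, 160]) cube([257, 56, 40]);
translate([429, 112, 481]) cube([257, 56, 40]);
translate([429, 112, 802]) cube([257, 56, 40]);
translate([429, 112, 1123]) cube([257, 56, 40]);
translate([429, 112, 1444]) cube([257, 56, 40]);


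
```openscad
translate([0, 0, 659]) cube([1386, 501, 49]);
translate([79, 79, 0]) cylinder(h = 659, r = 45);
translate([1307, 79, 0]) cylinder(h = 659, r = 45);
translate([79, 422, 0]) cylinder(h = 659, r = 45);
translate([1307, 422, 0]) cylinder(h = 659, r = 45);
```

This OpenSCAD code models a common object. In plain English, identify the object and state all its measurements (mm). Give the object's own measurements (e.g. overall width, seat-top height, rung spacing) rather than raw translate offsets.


A table: top 1386 mm (x) × 501 mm (y), 49 mm thick, upper face at z = 708 mm, on four round legs of 90 mm diameter, each leg's bounding box inset 34 mm from the nearest pair of top edges from z = 0 to the bottom of the top.


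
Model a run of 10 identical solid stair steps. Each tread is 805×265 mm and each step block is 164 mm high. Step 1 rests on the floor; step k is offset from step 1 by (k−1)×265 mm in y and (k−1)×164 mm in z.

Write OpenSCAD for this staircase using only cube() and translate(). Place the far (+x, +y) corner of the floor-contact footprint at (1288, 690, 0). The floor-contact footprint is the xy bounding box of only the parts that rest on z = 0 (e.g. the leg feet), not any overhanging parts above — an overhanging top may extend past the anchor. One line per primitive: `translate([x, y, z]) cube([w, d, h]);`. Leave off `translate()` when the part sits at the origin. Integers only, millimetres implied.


translate([483, 425, 0]) cube([805, 265, 164]);
translate([483, 690, 164]) cube([805, 265, 164]);
translate([483, 955, 328]) cube([805, 265, 164]);
translate([483, 1220, 492]) cube([805, 265, 164]);
translate([483, 1485, 656]) cube([805, 265, 164]);
translate([483, 1750, 820]) cube([805, 265, 164]);
translate([483, 2015, 984]) cube([805, 265, 164]);
translate([483, 2280, 1148]) cube([805, 265, 164]);
translate([483, 2545, 1312]) cube([805, 265, 164]);
translate([483, 2810, 1476]) cube([805, 265, 164]);


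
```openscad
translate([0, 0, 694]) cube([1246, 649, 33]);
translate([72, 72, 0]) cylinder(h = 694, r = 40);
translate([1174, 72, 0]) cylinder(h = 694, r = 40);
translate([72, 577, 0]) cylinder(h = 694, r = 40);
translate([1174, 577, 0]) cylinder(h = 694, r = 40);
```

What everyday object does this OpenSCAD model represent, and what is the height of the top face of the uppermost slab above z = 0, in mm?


A table. The table height is 727 mm.

A 1246×649×33 slab sits at z = 694 on four Ø80 mm round legs — a table. The top surface is at 694 + 33 = 727 mm.


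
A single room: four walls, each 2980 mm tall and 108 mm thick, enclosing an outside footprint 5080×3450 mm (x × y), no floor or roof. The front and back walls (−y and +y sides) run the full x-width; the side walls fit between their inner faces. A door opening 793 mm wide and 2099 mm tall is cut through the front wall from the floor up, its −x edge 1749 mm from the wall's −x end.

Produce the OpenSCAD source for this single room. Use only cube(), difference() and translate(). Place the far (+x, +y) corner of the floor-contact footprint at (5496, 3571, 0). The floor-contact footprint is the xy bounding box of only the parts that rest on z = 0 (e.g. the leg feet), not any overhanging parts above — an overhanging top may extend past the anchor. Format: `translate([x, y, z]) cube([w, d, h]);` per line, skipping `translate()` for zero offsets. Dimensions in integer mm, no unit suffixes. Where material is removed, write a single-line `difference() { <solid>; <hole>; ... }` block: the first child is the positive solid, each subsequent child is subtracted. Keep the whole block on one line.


difference() { translate([416, 121, 0]) cube([5080, 108, 2980]); translate([2165, 121, 0]) cube([793, 108, 2099]); }
translate([416, 3463, 0]) cube([5080, 108, 2980]);
translate([416, 229, 0]) cube([108, 3234, 2980]);
translate([5388, 229, 0]) cube([108, 3234, 2980]);


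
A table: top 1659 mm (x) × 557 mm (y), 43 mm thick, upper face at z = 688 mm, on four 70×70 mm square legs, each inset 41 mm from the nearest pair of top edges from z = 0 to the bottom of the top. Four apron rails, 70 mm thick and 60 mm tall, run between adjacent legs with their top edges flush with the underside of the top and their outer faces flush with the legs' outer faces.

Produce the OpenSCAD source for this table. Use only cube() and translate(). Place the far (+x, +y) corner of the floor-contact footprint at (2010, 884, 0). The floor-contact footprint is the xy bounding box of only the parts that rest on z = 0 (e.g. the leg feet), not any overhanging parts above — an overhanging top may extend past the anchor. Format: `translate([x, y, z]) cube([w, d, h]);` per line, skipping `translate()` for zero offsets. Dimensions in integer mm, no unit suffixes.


translate([392, 368, 645]) cube([1659, 557, 43]);
translate([433, 409, 0]) cube([70, 70, 645]);
translate([1940, 409, 0]) cube([70, 70, 645]);
translate([433, 814, 0]) cube([70, 70, 645]);
translate([1940, 814, 0]) cube([70, 70, 645]);
translate([503, 409, 585]) cube([1437, 70, 60]);
translate([503, 814, 585]) cube([1437, 70, 60]);
translate([433, 479, 585]) cube([70, 335, 60]);
translate([1940, 479, 585]) cube([70, 335, 60]);
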